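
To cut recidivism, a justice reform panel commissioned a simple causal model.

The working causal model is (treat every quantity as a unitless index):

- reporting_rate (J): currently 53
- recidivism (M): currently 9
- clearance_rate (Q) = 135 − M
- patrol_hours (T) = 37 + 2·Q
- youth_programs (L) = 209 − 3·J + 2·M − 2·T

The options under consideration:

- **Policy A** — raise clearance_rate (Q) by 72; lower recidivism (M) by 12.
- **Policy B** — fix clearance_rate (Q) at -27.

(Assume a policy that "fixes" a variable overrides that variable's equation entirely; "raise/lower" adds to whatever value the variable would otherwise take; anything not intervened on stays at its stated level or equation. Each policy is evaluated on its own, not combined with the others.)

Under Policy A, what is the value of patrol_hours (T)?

457

Policy A (Q + 72, M − 12):
  M = 9 − 12 = -3
  Q = 135 − (-3) (+72 from intervention) = 210
  T = 37 + 2·210 = 457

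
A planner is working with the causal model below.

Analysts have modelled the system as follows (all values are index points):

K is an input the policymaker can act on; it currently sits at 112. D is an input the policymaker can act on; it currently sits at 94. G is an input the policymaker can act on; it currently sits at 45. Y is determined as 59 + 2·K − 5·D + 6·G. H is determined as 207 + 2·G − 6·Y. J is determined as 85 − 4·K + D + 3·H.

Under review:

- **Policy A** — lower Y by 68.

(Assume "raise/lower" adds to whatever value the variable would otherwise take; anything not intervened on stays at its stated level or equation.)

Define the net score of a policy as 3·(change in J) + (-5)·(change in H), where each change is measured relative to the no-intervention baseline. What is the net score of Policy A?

Baseline:
  K = 112
  D = 94
  G = 45
  Y = 59 + 2·112 − 5·94 + 6·45 = 83
  H = 207 + 2·45 − 6·83 = -201
  J = 85 − 4·112 + 94 + 3·(-201) = -872
Policy A (Y − 68):
  K = 112
  D = 94
  G = 45
  Y = 59 + 2·112 − 5·94 + 6·45 (−68 from intervention) = 15
  H = 207 + 2·45 − 6·15 = 207
  J = 85 − 4·112 + 94 + 3·207 = 352
ΔJ = 352 − (-872) = 1224; ΔH = 207 − (-201) = 408
Score = 3·1224 + (-5)·408 = 1632

1632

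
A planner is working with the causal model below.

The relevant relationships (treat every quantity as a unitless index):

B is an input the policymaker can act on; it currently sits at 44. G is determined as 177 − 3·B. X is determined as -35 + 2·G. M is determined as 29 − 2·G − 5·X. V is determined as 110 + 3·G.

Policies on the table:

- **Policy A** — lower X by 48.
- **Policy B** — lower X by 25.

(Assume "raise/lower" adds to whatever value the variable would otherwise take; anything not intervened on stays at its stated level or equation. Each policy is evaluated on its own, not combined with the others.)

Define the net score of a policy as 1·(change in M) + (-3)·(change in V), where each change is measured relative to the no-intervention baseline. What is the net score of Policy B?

Baseline:
  B = 44
  G = 177 − 3·44 = 45
  X = -35 + 2·45 = 55
  M = 29 − 2·45 − 5·55 = -336
  V = 110 + 3·45 = 245
Policy B (X − 25):
  B = 44
  G = 177 − 3·44 = 45
  X = -35 + 2·45 (−25 from intervention) = 30
  M = 29 − 2·45 − 5·30 = -211
  V = 110 + 3·45 = 245
ΔM = -211 − (-336) = 125; ΔV = 245 − 245 = 0
Score = 1·125 + (-3)·0 = 125

125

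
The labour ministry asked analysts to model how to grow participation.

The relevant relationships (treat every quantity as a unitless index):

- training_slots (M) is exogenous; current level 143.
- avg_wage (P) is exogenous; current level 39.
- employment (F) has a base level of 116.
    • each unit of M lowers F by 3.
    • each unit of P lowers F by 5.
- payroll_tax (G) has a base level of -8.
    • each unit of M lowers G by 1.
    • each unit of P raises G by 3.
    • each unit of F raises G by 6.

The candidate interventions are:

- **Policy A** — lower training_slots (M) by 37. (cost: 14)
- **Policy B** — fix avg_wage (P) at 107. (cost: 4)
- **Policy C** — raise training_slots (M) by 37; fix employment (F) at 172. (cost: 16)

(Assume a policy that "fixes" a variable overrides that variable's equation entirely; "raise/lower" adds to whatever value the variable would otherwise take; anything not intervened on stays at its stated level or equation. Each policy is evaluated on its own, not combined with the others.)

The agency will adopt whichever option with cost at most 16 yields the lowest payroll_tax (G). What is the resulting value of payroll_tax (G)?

Policy A (M − 37):
  M = 143 − 37 = 106
  P = 39
  F = 116 − 3·106 − 5·39 = -397
  G = -8 − 106 + 3·39 + 6·(-397) = -2379
Policy B (P := 107):
  M = 143
  P = 107
  F = 116 − 3·143 − 5·107 = -848
  G = -8 − 143 + 3·107 + 6·(-848) = -4918
Policy C (M + 37, F := 172):
  M = 143 + 37 = 180
  P = 39
  F = 172
  G = -8 − 180 + 3·39 + 6·172 = 961
Comparing — Policy A: G=-2379, Policy B: G=-4918, Policy C: G=961. Lowest is -4918 (Policy B).

-4918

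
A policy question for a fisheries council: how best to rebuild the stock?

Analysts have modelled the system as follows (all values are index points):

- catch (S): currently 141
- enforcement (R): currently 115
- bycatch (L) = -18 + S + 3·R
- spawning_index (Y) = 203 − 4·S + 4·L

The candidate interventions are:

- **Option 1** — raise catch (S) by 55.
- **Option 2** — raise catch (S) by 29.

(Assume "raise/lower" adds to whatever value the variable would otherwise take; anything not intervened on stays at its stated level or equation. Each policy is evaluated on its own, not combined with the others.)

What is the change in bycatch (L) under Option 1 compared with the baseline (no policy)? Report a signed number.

55

Baseline:
  S = 141
  R = 115
  L = -18 + 141 + 3·115 = 468
Option 1 (S + 55):
  S = 141 + 55 = 196
  R = 115
  L = -18 + 196 + 3·115 = 523
Change in L: 523 − 468 = 55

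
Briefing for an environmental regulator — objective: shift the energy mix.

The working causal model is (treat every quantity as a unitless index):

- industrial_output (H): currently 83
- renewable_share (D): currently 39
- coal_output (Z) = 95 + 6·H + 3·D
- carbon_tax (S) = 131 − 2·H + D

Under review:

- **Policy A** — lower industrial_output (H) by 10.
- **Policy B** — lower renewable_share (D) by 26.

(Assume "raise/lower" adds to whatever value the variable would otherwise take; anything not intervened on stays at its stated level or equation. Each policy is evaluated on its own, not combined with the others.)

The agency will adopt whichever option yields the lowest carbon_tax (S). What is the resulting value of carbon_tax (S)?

-22

Policy A (H − 10):
  H = 83 − 10 = 73
  D = 39
  S = 131 − 2·73 + 39 = 24
Policy B (D − 26):
  H = 83
  D = 39 − 26 = 13
  S = 131 − 2·83 + 13 = -22
Comparing — Policy A: S=24, Policy B: S=-22. Lowest is -22 (Policy B).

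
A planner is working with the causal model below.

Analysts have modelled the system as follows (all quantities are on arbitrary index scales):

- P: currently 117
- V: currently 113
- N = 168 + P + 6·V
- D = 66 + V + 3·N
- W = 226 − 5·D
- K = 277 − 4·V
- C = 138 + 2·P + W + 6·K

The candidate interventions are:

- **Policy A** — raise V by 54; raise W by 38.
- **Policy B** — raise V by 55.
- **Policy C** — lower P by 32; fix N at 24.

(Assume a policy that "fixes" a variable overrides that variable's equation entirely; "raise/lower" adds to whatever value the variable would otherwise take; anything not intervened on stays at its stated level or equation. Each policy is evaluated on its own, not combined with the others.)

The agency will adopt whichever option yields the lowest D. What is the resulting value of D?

Policy A (V + 54, W + 38):
  P = 117
  V = 113 + 54 = 167
  N = 168 + 117 + 6·167 = 1287
  D = 66 + 167 + 3·1287 = 4094
Policy B (V + 55):
  P = 117
  V = 113 + 55 = 168
  N = 168 + 117 + 6·168 = 1293
  D = 66 + 168 + 3·1293 = 4113
Policy C (P − 32, N := 24):
  P = 117 − 32 = 85
  V = 113
  N = 24
  D = 66 + 113 + 3·24 = 251
Comparing — Policy A: D=4094, Policy B: D=4113, Policy C: D=251. Lowest is 251 (Policy C).

251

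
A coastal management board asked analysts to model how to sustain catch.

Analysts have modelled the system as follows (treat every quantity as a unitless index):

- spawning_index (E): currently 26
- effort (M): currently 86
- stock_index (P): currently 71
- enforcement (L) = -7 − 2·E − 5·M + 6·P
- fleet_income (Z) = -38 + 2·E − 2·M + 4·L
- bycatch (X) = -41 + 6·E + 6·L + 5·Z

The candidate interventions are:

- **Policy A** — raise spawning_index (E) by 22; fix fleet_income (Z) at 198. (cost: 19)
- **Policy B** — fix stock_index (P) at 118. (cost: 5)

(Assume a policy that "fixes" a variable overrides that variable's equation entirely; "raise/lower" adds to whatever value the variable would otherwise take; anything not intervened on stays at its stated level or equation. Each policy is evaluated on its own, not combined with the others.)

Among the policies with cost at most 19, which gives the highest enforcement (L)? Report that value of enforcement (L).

219

Policy A (E + 22, Z := 198):
  E = 26 + 22 = 48
  M = 86
  P = 71
  L = -7 − 2·48 − 5·86 + 6·71 = -107
Policy B (P := 118):
  E = 26
  M = 86
  P = 118
  L = -7 − 2·26 − 5·86 + 6·118 = 219
Comparing — Policy A: L=-107, Policy B: L=219. Highest is 219 (Policy B).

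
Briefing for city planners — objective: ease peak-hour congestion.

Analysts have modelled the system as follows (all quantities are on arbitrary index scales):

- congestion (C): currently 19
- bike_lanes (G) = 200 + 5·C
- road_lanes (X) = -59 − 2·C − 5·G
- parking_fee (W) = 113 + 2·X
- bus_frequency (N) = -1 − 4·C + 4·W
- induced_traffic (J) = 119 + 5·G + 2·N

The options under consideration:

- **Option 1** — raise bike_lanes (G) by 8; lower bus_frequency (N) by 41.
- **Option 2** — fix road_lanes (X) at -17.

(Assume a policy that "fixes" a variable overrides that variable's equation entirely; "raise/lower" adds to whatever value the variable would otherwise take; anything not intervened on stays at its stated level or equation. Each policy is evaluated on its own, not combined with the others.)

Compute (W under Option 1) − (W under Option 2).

Option 1 (G + 8, N − 41):
  C = 19
  G = 200 + 5·19 (+8 from intervention) = 303
  X = -59 − 2·19 − 5·303 = -1612
  W = 113 + 2·(-1612) = -3111
Option 2 (X := -17):
  C = 19
  G = 200 + 5·19 = 295
  X = -17
  W = 113 + 2·(-17) = 79
W: -3111 − 79 = -3190

-3190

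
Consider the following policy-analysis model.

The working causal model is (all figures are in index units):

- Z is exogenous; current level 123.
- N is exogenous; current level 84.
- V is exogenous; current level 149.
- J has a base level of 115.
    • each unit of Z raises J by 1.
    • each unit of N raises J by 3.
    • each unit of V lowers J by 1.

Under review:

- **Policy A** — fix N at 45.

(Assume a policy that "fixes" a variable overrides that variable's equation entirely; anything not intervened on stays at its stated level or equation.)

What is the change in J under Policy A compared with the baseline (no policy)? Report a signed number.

Baseline:
  Z = 123
  N = 84
  V = 149
  J = 115 + 123 + 3·84 − 149 = 341
Policy A (N := 45):
  Z = 123
  N = 45
  V = 149
  J = 115 + 123 + 3·45 − 149 = 224
Change in J: 224 − 341 = -117

-117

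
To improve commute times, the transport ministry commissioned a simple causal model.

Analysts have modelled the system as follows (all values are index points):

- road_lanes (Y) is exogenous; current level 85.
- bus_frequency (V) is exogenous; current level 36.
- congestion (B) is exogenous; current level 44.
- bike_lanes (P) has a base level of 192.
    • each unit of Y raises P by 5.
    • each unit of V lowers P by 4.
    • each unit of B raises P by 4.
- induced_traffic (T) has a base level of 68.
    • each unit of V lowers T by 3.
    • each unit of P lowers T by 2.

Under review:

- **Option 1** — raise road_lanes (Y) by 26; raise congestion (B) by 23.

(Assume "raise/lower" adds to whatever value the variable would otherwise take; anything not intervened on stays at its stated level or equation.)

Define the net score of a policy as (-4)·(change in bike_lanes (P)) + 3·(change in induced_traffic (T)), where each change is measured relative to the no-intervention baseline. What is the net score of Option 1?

Baseline:
  Y = 85
  V = 36
  B = 44
  P = 192 + 5·85 − 4·36 + 4·44 = 649
  T = 68 − 3·36 − 2·649 = -1338
Option 1 (Y + 26, B + 23):
  Y = 85 + 26 = 111
  V = 36
  B = 44 + 23 = 67
  P = 192 + 5·111 − 4·36 + 4·67 = 871
  T = 68 − 3·36 − 2·871 = -1782
ΔP = 871 − 649 = 222; ΔT = -1782 − (-1338) = -444
Score = (-4)·222 + 3·(-444) = -2220

-2220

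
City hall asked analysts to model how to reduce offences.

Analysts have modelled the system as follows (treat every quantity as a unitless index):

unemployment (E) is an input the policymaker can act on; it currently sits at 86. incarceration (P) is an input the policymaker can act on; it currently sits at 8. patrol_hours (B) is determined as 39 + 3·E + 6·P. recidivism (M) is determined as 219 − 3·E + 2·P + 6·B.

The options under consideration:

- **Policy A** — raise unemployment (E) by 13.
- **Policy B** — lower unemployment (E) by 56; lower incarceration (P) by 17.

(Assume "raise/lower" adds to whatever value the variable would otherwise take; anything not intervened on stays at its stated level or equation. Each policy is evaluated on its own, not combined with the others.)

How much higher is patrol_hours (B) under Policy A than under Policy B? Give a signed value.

Policy A (E + 13):
  E = 86 + 13 = 99
  P = 8
  B = 39 + 3·99 + 6·8 = 384
Policy B (E − 56, P − 17):
  E = 86 − 56 = 30
  P = 8 − 17 = -9
  B = 39 + 3·30 + 6·(-9) = 75
B: 384 − 75 = 309

309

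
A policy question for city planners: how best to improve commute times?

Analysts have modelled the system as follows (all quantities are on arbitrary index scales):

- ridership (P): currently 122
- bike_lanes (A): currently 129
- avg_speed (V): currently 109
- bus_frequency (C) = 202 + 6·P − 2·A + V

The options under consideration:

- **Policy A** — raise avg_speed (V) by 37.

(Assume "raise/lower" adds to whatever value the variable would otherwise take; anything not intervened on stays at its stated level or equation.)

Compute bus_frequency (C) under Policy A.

822

Policy A (V + 37):
  P = 122
  A = 129
  V = 109 + 37 = 146
  C = 202 + 6·122 − 2·129 + 146 = 822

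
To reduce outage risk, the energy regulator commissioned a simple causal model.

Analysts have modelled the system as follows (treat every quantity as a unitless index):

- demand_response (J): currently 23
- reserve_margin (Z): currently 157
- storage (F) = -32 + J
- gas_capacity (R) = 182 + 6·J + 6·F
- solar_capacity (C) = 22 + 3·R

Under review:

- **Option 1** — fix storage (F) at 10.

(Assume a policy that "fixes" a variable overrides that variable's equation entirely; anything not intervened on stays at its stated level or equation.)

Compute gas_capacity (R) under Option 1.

Option 1 (F := 10):
  J = 23
  F = 10
  R = 182 + 6·23 + 6·10 = 380

380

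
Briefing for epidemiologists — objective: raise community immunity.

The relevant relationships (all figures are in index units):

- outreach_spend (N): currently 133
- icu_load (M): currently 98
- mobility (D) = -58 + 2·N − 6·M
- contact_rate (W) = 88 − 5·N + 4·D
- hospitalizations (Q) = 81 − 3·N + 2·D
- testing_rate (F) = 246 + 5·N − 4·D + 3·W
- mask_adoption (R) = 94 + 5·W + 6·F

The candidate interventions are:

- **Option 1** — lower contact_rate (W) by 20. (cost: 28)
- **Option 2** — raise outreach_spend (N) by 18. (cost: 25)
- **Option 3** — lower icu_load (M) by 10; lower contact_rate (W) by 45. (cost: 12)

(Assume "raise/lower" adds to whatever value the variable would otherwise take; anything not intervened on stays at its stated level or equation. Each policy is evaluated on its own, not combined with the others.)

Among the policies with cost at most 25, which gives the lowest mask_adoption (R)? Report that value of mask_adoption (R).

-32633

Option 2 (N + 18):
  N = 133 + 18 = 151
  M = 98
  D = -58 + 2·151 − 6·98 = -344
  W = 88 − 5·151 + 4·(-344) = -2043
  F = 246 + 5·151 − 4·(-344) + 3·(-2043) = -3752
  R = 94 + 5·(-2043) + 6·(-3752) = -32633
Option 3 (M − 10, W − 45):
  N = 133
  M = 98 − 10 = 88
  D = -58 + 2·133 − 6·88 = -320
  W = 88 − 5·133 + 4·(-320) (−45 from intervention) = -1902
  F = 246 + 5·133 − 4·(-320) + 3·(-1902) = -3515
  R = 94 + 5·(-1902) + 6·(-3515) = -30506
Comparing — Option 2: R=-32633, Option 3: R=-30506. Lowest is -32633 (Option 2).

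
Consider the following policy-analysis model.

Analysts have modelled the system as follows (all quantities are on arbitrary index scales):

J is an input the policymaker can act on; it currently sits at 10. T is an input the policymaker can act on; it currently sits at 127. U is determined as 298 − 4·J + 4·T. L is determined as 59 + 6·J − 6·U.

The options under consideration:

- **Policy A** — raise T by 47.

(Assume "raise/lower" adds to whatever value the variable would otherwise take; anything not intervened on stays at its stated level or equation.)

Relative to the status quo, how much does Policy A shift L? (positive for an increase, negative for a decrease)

-1128

Baseline:
  J = 10
  T = 127
  U = 298 − 4·10 + 4·127 = 766
  L = 59 + 6·10 − 6·766 = -4477
Policy A (T + 47):
  J = 10
  T = 127 + 47 = 174
  U = 298 − 4·10 + 4·174 = 954
  L = 59 + 6·10 − 6·954 = -5605
Change in L: -5605 − (-4477) = -1128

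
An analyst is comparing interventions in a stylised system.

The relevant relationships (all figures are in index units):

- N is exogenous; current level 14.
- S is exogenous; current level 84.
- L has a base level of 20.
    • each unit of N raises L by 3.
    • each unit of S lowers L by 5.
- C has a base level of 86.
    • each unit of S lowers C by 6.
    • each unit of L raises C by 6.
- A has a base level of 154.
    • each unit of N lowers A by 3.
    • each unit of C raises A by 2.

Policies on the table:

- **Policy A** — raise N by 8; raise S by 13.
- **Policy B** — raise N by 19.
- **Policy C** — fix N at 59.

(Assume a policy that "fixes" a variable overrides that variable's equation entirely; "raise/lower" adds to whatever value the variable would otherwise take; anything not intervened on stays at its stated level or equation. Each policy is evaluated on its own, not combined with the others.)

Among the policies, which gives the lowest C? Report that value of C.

-2890

Policy A (N + 8, S + 13):
  N = 14 + 8 = 22
  S = 84 + 13 = 97
  L = 20 + 3·22 − 5·97 = -399
  C = 86 − 6·97 + 6·(-399) = -2890
Policy B (N + 19):
  N = 14 + 19 = 33
  S = 84
  L = 20 + 3·33 − 5·84 = -301
  C = 86 − 6·84 + 6·(-301) = -2224
Policy C (N := 59):
  N = 59
  S = 84
  L = 20 + 3·59 − 5·84 = -223
  C = 86 − 6·84 + 6·(-223) = -1756
Comparing — Policy A: C=-2890, Policy B: C=-2224, Policy C: C=-1756. Lowest is -2890 (Policy A).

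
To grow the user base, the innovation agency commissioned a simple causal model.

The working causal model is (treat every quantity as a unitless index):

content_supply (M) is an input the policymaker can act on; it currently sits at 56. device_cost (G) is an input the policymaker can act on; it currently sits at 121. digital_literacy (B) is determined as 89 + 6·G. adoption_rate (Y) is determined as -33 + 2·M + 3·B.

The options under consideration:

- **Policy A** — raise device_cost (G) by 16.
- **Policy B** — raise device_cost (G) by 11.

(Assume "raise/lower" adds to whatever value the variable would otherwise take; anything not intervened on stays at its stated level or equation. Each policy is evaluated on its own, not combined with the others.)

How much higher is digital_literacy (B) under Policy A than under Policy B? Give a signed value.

Policy A (G + 16):
  G = 121 + 16 = 137
  B = 89 + 6·137 = 911
Policy B (G + 11):
  G = 121 + 11 = 132
  B = 89 + 6·132 = 881
B: 911 − 881 = 30

30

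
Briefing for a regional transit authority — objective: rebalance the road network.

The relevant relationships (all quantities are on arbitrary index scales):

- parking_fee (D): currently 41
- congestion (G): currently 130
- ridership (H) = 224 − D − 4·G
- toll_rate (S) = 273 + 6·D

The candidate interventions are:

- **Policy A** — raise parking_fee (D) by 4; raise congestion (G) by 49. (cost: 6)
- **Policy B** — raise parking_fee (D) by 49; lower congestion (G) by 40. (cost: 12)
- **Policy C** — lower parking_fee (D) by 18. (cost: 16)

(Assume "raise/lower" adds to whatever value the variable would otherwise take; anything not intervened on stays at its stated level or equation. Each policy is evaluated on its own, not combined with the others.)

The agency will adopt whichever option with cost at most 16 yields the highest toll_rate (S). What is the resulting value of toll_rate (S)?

Policy A (D + 4, G + 49):
  D = 41 + 4 = 45
  S = 273 + 6·45 = 543
Policy B (D + 49, G − 40):
  D = 41 + 49 = 90
  S = 273 + 6·90 = 813
Policy C (D − 18):
  D = 41 − 18 = 23
  S = 273 + 6·23 = 411
Comparing — Policy A: S=543, Policy B: S=813, Policy C: S=411. Highest is 813 (Policy B).

813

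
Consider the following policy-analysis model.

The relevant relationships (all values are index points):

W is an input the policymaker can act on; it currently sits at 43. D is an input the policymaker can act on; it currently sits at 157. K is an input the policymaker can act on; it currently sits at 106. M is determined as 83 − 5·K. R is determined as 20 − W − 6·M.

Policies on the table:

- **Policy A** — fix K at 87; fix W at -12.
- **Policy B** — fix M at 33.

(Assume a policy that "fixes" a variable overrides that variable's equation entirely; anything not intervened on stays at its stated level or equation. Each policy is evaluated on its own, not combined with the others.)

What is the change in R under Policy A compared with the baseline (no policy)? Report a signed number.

-515

Baseline:
  W = 43
  K = 106
  M = 83 − 5·106 = -447
  R = 20 − 43 − 6·(-447) = 2659
Policy A (K := 87, W := -12):
  W = -12
  K = 87
  M = 83 − 5·87 = -352
  R = 20 − (-12) − 6·(-352) = 2144
Change in R: 2144 − 2659 = -515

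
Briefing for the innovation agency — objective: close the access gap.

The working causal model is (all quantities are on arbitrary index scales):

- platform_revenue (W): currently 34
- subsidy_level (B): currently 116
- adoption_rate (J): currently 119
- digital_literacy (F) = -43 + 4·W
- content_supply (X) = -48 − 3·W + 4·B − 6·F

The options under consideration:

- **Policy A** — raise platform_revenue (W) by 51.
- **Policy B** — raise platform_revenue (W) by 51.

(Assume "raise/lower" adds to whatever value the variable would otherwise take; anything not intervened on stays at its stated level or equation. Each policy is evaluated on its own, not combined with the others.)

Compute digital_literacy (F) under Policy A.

Policy A (W + 51):
  W = 34 + 51 = 85
  F = -43 + 4·85 = 297

297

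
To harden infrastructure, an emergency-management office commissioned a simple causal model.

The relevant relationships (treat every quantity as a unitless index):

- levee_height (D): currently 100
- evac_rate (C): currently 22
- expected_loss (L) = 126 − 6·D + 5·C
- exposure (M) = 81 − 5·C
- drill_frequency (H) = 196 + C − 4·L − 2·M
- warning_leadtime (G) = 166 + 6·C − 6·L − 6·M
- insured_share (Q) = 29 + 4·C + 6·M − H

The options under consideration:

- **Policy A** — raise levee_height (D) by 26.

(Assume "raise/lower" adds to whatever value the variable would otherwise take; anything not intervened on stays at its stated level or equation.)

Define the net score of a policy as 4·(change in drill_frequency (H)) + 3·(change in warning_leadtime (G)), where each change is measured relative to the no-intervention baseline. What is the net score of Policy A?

Baseline:
  D = 100
  C = 22
  L = 126 − 6·100 + 5·22 = -364
  M = 81 − 5·22 = -29
  H = 196 + 22 − 4·(-364) − 2·(-29) = 1732
  G = 166 + 6·22 − 6·(-364) − 6·(-29) = 2656
Policy A (D + 26):
  D = 100 + 26 = 126
  C = 22
  L = 126 − 6·126 + 5·22 = -520
  M = 81 − 5·22 = -29
  H = 196 + 22 − 4·(-520) − 2·(-29) = 2356
  G = 166 + 6·22 − 6·(-520) − 6·(-29) = 3592
ΔH = 2356 − 1732 = 624; ΔG = 3592 − 2656 = 936
Score = 4·624 + 3·936 = 5304

5304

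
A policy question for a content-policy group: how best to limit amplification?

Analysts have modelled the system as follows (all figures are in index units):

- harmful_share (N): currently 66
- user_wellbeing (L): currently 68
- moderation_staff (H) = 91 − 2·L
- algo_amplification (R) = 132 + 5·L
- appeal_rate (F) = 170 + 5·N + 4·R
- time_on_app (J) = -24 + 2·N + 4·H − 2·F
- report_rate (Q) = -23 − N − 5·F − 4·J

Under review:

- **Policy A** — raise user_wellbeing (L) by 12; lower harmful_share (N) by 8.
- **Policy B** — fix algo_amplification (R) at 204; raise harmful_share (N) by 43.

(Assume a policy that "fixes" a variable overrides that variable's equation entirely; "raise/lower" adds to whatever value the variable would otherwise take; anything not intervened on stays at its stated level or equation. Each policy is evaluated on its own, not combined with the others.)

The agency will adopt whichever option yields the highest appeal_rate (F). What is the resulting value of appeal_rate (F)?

2588

Policy A (L + 12, N − 8):
  N = 66 − 8 = 58
  L = 68 + 12 = 80
  R = 132 + 5·80 = 532
  F = 170 + 5·58 + 4·532 = 2588
Policy B (R := 204, N + 43):
  N = 66 + 43 = 109
  L = 68
  R = 204
  F = 170 + 5·109 + 4·204 = 1531
Comparing — Policy A: F=2588, Policy B: F=1531. Highest is 2588 (Policy A).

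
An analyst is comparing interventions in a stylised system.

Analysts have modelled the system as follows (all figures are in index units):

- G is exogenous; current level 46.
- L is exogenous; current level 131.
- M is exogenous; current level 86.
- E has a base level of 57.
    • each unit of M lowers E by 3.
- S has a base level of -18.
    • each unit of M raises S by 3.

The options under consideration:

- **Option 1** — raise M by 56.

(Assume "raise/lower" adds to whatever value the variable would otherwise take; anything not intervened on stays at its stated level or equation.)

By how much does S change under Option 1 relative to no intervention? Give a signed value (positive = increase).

168

Baseline:
  M = 86
  S = -18 + 3·86 = 240
Option 1 (M + 56):
  M = 86 + 56 = 142
  S = -18 + 3·142 = 408
Change in S: 408 − 240 = 168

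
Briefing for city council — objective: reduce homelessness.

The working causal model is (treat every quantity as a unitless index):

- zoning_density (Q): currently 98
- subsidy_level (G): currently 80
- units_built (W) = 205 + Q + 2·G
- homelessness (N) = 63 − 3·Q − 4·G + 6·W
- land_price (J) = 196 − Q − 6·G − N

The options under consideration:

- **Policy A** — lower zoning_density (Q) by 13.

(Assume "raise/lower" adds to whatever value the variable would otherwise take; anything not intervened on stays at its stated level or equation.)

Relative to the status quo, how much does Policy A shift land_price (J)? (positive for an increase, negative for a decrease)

52

Baseline:
  Q = 98
  G = 80
  W = 205 + 98 + 2·80 = 463
  N = 63 − 3·98 − 4·80 + 6·463 = 2227
  J = 196 − 98 − 6·80 − 2227 = -2609
Policy A (Q − 13):
  Q = 98 − 13 = 85
  G = 80
  W = 205 + 85 + 2·80 = 450
  N = 63 − 3·85 − 4·80 + 6·450 = 2188
  J = 196 − 85 − 6·80 − 2188 = -2557
Change in J: -2557 − (-2609) = 52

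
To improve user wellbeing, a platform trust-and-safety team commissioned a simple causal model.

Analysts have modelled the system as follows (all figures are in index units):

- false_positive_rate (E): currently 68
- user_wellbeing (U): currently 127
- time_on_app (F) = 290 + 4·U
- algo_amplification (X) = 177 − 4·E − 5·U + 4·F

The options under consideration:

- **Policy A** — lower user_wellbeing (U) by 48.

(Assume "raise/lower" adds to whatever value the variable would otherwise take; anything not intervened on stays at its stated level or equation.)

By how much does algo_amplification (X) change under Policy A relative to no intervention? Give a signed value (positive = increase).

Baseline:
  E = 68
  U = 127
  F = 290 + 4·127 = 798
  X = 177 − 4·68 − 5·127 + 4·798 = 2462
Policy A (U − 48):
  E = 68
  U = 127 − 48 = 79
  F = 290 + 4·79 = 606
  X = 177 − 4·68 − 5·79 + 4·606 = 1934
Change in X: 1934 − 2462 = -528

-528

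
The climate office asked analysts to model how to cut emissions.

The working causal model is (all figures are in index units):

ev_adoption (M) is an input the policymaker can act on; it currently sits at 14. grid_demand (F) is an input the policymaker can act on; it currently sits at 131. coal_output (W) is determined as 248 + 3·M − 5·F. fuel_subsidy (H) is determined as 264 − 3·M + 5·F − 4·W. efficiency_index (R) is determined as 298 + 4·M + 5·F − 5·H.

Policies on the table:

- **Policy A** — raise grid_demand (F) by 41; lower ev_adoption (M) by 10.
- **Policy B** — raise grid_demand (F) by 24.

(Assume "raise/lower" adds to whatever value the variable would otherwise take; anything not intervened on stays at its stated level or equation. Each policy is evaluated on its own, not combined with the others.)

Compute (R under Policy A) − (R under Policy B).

Policy A (F + 41, M − 10):
  M = 14 − 10 = 4
  F = 131 + 41 = 172
  W = 248 + 3·4 − 5·172 = -600
  H = 264 − 3·4 + 5·172 − 4·(-600) = 3512
  R = 298 + 4·4 + 5·172 − 5·3512 = -16386
Policy B (F + 24):
  M = 14
  F = 131 + 24 = 155
  W = 248 + 3·14 − 5·155 = -485
  H = 264 − 3·14 + 5·155 − 4·(-485) = 2937
  R = 298 + 4·14 + 5·155 − 5·2937 = -13556
R: -16386 − (-13556) = -2830

-2830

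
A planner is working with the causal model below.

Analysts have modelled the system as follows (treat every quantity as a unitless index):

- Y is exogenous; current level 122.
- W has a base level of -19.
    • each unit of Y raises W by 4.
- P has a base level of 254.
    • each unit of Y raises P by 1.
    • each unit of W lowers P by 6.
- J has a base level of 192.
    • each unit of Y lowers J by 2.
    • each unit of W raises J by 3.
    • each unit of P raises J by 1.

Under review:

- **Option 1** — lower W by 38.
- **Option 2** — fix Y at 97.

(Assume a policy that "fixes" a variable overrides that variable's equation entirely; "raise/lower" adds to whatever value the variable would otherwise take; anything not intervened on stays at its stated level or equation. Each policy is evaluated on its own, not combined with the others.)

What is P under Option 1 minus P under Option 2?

-347

Option 1 (W − 38):
  Y = 122
  W = -19 + 4·122 (−38 from intervention) = 431
  P = 254 + 122 − 6·431 = -2210
Option 2 (Y := 97):
  Y = 97
  W = -19 + 4·97 = 369
  P = 254 + 97 − 6·369 = -1863
P: -2210 − (-1863) = -347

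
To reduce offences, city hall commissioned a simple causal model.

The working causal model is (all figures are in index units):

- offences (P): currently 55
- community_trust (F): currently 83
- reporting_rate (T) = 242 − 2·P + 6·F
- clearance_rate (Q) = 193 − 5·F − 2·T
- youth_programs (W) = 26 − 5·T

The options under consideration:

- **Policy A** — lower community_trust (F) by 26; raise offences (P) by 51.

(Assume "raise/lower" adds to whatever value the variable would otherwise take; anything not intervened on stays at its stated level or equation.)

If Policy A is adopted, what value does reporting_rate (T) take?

372

Policy A (F − 26, P + 51):
  P = 55 + 51 = 106
  F = 83 − 26 = 57
  T = 242 − 2·106 + 6·57 = 372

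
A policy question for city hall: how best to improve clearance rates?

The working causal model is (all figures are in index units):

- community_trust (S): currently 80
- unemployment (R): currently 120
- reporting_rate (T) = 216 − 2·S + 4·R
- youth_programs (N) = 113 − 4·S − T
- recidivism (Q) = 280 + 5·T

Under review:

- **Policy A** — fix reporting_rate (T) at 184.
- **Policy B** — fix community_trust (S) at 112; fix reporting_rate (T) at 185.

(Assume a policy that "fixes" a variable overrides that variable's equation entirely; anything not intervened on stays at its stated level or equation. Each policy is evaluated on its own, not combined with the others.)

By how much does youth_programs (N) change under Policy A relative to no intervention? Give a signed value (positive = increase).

Baseline:
  S = 80
  R = 120
  T = 216 − 2·80 + 4·120 = 536
  N = 113 − 4·80 − 536 = -743
Policy A (T := 184):
  S = 80
  R = 120
  T = 184
  N = 113 − 4·80 − 184 = -391
Change in N: -391 − (-743) = 352

352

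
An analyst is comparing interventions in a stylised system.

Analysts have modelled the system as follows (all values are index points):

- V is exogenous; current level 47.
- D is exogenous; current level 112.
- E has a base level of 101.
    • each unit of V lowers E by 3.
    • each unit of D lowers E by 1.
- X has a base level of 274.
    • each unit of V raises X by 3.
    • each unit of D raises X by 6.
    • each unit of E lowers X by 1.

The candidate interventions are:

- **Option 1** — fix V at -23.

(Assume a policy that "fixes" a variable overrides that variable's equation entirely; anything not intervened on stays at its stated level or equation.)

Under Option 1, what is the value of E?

Option 1 (V := -23):
  V = -23
  D = 112
  E = 101 − 3·(-23) − 112 = 58

58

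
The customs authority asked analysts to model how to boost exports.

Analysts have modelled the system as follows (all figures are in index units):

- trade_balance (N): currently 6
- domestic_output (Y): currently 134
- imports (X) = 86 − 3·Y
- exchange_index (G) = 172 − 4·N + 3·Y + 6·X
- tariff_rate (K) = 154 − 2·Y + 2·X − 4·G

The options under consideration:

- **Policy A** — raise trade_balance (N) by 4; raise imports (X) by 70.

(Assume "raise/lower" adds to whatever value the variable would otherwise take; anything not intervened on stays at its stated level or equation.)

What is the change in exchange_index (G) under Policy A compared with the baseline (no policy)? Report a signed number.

Baseline:
  N = 6
  Y = 134
  X = 86 − 3·134 = -316
  G = 172 − 4·6 + 3·134 + 6·(-316) = -1346
Policy A (N + 4, X + 70):
  N = 6 + 4 = 10
  Y = 134
  X = 86 − 3·134 (+70 from intervention) = -246
  G = 172 − 4·10 + 3·134 + 6·(-246) = -942
Change in G: -942 − (-1346) = 404

404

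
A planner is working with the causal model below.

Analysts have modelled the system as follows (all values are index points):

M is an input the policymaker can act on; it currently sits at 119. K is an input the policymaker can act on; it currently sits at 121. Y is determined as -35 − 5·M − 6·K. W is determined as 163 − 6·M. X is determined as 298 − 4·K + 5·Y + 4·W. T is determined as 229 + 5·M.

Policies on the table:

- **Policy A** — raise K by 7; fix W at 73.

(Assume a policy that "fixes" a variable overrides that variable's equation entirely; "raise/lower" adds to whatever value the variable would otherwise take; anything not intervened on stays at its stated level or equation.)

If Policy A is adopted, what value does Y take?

Policy A (K + 7, W := 73):
  M = 119
  K = 121 + 7 = 128
  Y = -35 − 5·119 − 6·128 = -1398

-1398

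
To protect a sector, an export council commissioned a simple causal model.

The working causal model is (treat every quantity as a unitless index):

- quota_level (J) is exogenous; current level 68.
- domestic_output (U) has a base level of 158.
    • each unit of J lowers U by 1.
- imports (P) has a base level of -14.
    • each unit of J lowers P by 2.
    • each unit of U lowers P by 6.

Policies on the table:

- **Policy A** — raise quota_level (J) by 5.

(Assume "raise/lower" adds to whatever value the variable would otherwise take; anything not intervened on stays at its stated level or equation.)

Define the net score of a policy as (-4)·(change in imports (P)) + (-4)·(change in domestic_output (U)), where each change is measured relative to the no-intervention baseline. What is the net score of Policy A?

-60

Baseline:
  J = 68
  U = 158 − 68 = 90
  P = -14 − 2·68 − 6·90 = -690
Policy A (J + 5):
  J = 68 + 5 = 73
  U = 158 − 73 = 85
  P = -14 − 2·73 − 6·85 = -670
ΔP = -670 − (-690) = 20; ΔU = 85 − 90 = -5
Score = (-4)·20 + (-4)·(-5) = -60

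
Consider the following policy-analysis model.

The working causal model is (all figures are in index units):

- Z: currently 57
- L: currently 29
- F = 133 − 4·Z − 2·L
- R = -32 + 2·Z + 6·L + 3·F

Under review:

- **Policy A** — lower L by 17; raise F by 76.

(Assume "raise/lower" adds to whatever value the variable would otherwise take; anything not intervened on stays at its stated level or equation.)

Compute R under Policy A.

Policy A (L − 17, F + 76):
  Z = 57
  L = 29 − 17 = 12
  F = 133 − 4·57 − 2·12 (+76 from intervention) = -43
  R = -32 + 2·57 + 6·12 + 3·(-43) = 25

25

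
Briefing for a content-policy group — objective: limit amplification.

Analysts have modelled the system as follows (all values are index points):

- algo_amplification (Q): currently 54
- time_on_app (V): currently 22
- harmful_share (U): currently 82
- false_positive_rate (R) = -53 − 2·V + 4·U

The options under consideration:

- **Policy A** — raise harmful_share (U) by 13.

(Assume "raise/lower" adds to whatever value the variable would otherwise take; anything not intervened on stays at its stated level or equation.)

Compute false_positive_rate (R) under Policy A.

283

Policy A (U + 13):
  V = 22
  U = 82 + 13 = 95
  R = -53 − 2·22 + 4·95 = 283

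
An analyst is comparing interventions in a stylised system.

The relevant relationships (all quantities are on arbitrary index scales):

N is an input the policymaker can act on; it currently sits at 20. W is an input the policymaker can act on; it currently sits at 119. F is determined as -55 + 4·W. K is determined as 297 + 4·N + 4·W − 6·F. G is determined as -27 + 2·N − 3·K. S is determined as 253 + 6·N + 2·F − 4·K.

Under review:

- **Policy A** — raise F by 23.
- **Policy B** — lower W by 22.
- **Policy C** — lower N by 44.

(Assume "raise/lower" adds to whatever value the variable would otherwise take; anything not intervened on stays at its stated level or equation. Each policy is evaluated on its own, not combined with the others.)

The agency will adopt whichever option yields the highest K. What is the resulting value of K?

-1233

Policy A (F + 23):
  N = 20
  W = 119
  F = -55 + 4·119 (+23 from intervention) = 444
  K = 297 + 4·20 + 4·119 − 6·444 = -1811
Policy B (W − 22):
  N = 20
  W = 119 − 22 = 97
  F = -55 + 4·97 = 333
  K = 297 + 4·20 + 4·97 − 6·333 = -1233
Policy C (N − 44):
  N = 20 − 44 = -24
  W = 119
  F = -55 + 4·119 = 421
  K = 297 + 4·(-24) + 4·119 − 6·421 = -1849
Comparing — Policy A: K=-1811, Policy B: K=-1233, Policy C: K=-1849. Highest is -1233 (Policy B).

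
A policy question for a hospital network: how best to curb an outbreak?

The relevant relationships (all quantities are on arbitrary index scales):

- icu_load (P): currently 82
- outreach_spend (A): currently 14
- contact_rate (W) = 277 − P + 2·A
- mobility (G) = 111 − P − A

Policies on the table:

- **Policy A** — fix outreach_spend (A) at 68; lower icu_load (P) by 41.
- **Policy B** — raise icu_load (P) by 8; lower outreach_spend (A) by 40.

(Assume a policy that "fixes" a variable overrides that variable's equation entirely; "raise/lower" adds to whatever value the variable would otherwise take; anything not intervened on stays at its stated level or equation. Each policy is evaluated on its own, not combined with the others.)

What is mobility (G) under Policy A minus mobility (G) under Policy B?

Policy A (A := 68, P − 41):
  P = 82 − 41 = 41
  A = 68
  G = 111 − 41 − 68 = 2
Policy B (P + 8, A − 40):
  P = 82 + 8 = 90
  A = 14 − 40 = -26
  G = 111 − 90 − (-26) = 47
G: 2 − 47 = -45

-45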